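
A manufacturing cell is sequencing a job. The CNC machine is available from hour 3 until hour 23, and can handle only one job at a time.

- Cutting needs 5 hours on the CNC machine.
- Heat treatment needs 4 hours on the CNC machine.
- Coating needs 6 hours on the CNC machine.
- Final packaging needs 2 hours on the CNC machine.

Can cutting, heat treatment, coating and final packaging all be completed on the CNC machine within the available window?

Yes

The CNC machine window is 23 − 3 = 20 hours.
Running back to back, the jobs need 5 + 4 + 6 + 2 = 17 hours on the CNC machine.
Since 17 ≤ 20, they fit within the window.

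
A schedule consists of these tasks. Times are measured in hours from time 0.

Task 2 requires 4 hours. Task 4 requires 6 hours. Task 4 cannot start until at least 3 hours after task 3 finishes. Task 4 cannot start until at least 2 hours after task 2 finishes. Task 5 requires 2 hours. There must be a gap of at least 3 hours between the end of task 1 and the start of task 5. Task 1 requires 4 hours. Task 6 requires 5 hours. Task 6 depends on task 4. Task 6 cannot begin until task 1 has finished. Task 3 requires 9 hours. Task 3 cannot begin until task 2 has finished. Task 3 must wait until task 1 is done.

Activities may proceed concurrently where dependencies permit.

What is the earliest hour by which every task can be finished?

27

Task 2 has no prerequisites, so it starts at hour 0 and finishes at hour 4.
Nothing blocks task 1, so it runs from hour 0 to hour 4.
Task 5 waits on task 1 (finishes hour 4, plus 3-hour gap → hour 7), so it starts at hour 7 and finishes at 7 + 2 = hour 9.
Task 3 cannot start until task 2 (finishes hour 4); task 1 (finishes hour 4). The controlling bound is hour 4, so task 3 finishes at 4 + 9 = hour 13.
For task 4: task 3 (finishes hour 13, plus 3-hour gap → hour 16); task 2 (finishes hour 4, plus 2-hour gap → hour 6). Taking the maximum gives a start of hour 16, and it finishes at 16 + 6 = hour 22.
Task 6 cannot start until task 4 (finishes hour 22); task 1 (finishes hour 4). The controlling bound is hour 22, so task 6 finishes at 22 + 5 = hour 27.
All tasks are finished once the last one completes. Finish times: Task 1 at 4, Task 2 at 4, Task 3 at 13, Task 4 at 22, Task 5 at 9, Task 6 at 27. The latest is hour 27.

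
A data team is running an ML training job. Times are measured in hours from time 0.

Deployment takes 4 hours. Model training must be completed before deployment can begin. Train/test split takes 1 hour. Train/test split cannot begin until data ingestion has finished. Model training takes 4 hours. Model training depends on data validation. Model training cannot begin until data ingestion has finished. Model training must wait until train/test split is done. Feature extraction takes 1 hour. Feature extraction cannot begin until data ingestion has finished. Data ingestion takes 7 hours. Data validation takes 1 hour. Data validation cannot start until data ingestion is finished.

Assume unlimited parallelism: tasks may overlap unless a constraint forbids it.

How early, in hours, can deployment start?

12

Data ingestion has no prerequisites, so it starts at hour 0 and finishes at hour 7.
Train/test split waits on data ingestion (finishes hour 7), so it starts at hour 7 and finishes at 7 + 1 = hour 8.
After data ingestion (finishes hour 7), data validation can start at hour 7 and finishes at hour 8.
Model training needs all of data validation (finishes hour 8); data ingestion (finishes hour 7); train/test split (finishes hour 8). That puts its earliest start at hour 8; it finishes at 8 + 4 = hour 12.
Deployment waits on model training (finishes hour 12), so the earliest it can start is hour 12.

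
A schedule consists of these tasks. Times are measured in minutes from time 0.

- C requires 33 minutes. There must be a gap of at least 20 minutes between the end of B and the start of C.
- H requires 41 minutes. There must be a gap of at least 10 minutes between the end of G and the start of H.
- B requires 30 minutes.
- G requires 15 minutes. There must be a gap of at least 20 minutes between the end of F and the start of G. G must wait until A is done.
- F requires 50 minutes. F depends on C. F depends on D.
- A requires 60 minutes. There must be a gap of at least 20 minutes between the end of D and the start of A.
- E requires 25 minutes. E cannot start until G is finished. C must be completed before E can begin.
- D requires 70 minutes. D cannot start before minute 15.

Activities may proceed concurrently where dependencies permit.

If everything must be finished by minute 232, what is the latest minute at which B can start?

E has no dependents, so it just needs to finish by minute 232. Starting by 232 − 25 = minute 207 achieves that.
Nothing follows H; the deadline of minute 232 is its only limit. It must start by 232 − 41 = minute 191.
G feeds E (must start by minute 207); H (must start by minute 191, minus 10-minute gap → minute 181). Taking the minimum, G must finish by minute 181 and start by 181 − 15 = minute 166.
F has to be done before G (must start by minute 166, minus 20-minute gap → minute 146). That means finishing by minute 146, i.e. starting by 146 − 50 = minute 96.
C feeds E (must start by minute 207); F (must start by minute 96). Taking the minimum, C must finish by minute 96 and start by 96 − 33 = minute 63.
B feeds into C (must start by minute 63, minus 20-minute gap → minute 43); so B must finish by minute 43 and therefore start by minute 13.

13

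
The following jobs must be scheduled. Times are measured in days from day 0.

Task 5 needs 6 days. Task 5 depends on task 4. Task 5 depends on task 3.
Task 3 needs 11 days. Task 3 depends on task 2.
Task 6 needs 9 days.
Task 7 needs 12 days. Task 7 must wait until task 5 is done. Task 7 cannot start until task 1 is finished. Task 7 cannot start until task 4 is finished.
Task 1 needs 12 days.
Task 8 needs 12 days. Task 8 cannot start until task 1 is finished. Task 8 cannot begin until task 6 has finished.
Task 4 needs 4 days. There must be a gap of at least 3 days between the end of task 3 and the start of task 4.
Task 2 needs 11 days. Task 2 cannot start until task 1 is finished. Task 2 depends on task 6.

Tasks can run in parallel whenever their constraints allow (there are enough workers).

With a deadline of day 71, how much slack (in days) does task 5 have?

Task 6 can start immediately at day 0; it finishes at day 9.
Task 1 has no prerequisites, so it starts at day 0 and finishes at day 12.
For task 2: task 1 (finishes day 12); task 6 (finishes day 9). Taking the maximum gives a start of day 12, and it finishes at 12 + 11 = day 23.
After task 2 (finishes day 23), task 3 can start at day 23 and finishes at day 34.
Task 4 waits on task 3 (finishes day 34, plus 3-day gap → day 37), so it starts at day 37 and finishes at 37 + 4 = day 41.
Task 5 has to wait for task 4 (finishes day 41); task 3 (finishes day 34). The latest of these is day 41, so task 5 runs day 41 to 41 + 6 = day 47.

Working backward from the deadline:
Nothing follows task 7; the deadline of day 71 is its only limit. It must start by 71 − 12 = day 59.
Since task 7 (must start by day 59) depends on it, task 5 must finish by day 59. Backing off its 6-day duration gives a latest start of day 53.
So task 5 can start as early as day 41 and as late as day 53, giving 53 − 41 = 12 days of slack.

12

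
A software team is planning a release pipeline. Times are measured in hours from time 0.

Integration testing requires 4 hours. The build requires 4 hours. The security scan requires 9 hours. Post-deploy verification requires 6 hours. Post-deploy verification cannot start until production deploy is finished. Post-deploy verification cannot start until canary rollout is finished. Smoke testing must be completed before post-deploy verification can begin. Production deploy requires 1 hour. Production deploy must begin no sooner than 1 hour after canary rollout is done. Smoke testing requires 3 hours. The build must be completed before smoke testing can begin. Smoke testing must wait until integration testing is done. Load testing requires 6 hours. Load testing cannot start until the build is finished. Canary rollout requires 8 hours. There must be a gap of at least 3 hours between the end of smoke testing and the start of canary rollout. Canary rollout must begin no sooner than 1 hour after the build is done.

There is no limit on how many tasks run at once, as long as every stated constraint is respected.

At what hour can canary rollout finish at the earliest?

18

Nothing blocks integration testing, so it runs from hour 0 to hour 4.
The build has no prerequisites, so it starts at hour 0 and finishes at hour 4.
Smoke testing cannot start until the build (finishes hour 4); integration testing (finishes hour 4). The controlling bound is hour 4, so smoke testing finishes at 4 + 3 = hour 7.
Canary rollout has to wait for smoke testing (finishes hour 7, plus 3-hour gap → hour 10); the build (finishes hour 4, plus 1-hour gap → hour 5). The latest of these is hour 10, so canary rollout runs hour 10 to 10 + 8 = hour 18.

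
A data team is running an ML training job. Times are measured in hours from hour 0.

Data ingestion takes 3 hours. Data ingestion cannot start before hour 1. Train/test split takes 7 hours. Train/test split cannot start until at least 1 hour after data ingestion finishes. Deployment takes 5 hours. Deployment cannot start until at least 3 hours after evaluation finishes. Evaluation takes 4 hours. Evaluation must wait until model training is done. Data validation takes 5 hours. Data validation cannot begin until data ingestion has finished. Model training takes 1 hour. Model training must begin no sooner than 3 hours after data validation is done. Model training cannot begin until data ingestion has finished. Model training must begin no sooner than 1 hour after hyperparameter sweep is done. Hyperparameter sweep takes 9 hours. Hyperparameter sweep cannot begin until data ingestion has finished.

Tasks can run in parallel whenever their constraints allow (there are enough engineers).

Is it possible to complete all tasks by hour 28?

Data ingestion cannot begin until its own release at hour 1. It runs from hour 1 to 1 + 3 = hour 4.
After data ingestion (finishes hour 4), hyperparameter sweep can start at hour 4 and finishes at hour 13.
Train/test split cannot begin until data ingestion (finishes hour 4, plus 1-hour gap → hour 5). It runs from hour 5 to 5 + 7 = hour 12.
Data validation waits on data ingestion (finishes hour 4), so it starts at hour 4 and finishes at 4 + 5 = hour 9.
Model training has to wait for data validation (finishes hour 9, plus 3-hour gap → hour 12); data ingestion (finishes hour 4); hyperparameter sweep (finishes hour 13, plus 1-hour gap → hour 14). The latest of these is hour 14, so model training runs hour 14 to 14 + 1 = hour 15.
Evaluation cannot begin until model training (finishes hour 15). It runs from hour 15 to 15 + 4 = hour 19.
After evaluation (finishes hour 19, plus 3-hour gap → hour 22), deployment can start at hour 22 and finishes at hour 27.
Every task is finished by hour 27, which is no later than the deadline of 28, so the schedule is feasible.

Yes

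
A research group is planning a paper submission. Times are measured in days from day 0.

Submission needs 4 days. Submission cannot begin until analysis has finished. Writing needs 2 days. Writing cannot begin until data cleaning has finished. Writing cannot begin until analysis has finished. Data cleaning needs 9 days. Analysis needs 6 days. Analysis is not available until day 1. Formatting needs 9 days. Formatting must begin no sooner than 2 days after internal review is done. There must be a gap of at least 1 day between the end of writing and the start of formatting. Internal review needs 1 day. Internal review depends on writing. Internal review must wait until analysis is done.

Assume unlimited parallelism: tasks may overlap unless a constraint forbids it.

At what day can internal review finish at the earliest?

12

Analysis waits on its own release at day 1, so it starts at day 1 and finishes at 1 + 6 = day 7.
Data cleaning can start immediately at day 0; it finishes at day 9.
Writing has to wait for data cleaning (finishes day 9); analysis (finishes day 7). The latest of these is day 9, so writing runs day 9 to 9 + 2 = day 11.
For internal review: writing (finishes day 11); analysis (finishes day 7). Taking the maximum gives a start of day 11, and it finishes at 11 + 1 = day 12.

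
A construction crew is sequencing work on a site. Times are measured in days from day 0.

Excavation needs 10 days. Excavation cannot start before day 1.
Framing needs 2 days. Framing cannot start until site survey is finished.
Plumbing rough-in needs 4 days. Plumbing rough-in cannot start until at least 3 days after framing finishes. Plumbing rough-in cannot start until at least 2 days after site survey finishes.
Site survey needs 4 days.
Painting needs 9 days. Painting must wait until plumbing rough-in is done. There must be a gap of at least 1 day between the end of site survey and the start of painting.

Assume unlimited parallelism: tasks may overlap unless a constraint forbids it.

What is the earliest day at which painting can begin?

13

Nothing blocks site survey, so it runs from day 0 to day 4.
Framing cannot begin until site survey (finishes day 4). It runs from day 4 to 4 + 2 = day 6.
Plumbing rough-in has to wait for framing (finishes day 6, plus 3-day gap → day 9); site survey (finishes day 4, plus 2-day gap → day 6). The latest of these is day 9, so plumbing rough-in runs day 9 to 9 + 4 = day 13.
Painting waits on plumbing rough-in (finishes day 13); site survey (finishes day 4, plus 1-day gap → day 5). The latest of these is day 13, which is the earliest painting can start.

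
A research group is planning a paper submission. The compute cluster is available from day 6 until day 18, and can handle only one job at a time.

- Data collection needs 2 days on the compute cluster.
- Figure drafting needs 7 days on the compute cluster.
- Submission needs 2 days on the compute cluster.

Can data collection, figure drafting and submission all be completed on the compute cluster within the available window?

The compute cluster window is 18 − 6 = 12 days.
Running back to back, the jobs need 2 + 7 + 2 = 11 days on the compute cluster.
Since 11 ≤ 12, they fit within the window.

Yes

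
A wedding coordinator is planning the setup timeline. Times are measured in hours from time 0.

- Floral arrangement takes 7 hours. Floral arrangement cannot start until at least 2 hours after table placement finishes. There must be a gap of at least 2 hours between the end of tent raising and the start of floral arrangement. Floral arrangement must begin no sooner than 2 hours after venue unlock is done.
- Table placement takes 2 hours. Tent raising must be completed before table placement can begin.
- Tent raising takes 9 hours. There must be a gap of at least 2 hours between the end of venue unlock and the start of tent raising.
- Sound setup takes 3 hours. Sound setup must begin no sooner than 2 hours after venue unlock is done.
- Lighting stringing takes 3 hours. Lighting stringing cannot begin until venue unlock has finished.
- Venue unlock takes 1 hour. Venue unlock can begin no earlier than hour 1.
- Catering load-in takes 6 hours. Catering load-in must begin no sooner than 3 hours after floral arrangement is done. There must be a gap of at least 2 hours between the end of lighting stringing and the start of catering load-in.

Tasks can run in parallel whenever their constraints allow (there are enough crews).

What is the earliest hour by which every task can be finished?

After its own release at hour 1, venue unlock can start at hour 1 and finishes at hour 2.
After venue unlock (finishes hour 2, plus 2-hour gap → hour 4), sound setup can start at hour 4 and finishes at hour 7.
After venue unlock (finishes hour 2), lighting stringing can start at hour 2 and finishes at hour 5.
After venue unlock (finishes hour 2, plus 2-hour gap → hour 4), tent raising can start at hour 4 and finishes at hour 13.
Table placement waits on tent raising (finishes hour 13), so it starts at hour 13 and finishes at 13 + 2 = hour 15.
Floral arrangement has to wait for table placement (finishes hour 15, plus 2-hour gap → hour 17); tent raising (finishes hour 13, plus 2-hour gap → hour 15); venue unlock (finishes hour 2, plus 2-hour gap → hour 4). The latest of these is hour 17, so floral arrangement runs hour 17 to 17 + 7 = hour 24.
Catering load-in has to wait for floral arrangement (finishes hour 24, plus 3-hour gap → hour 27); lighting stringing (finishes hour 5, plus 2-hour gap → hour 7). The latest of these is hour 27, so catering load-in runs hour 27 to 27 + 6 = hour 33.
All tasks are finished once the last one completes. Finish times: Venue unlock at 2, Tent raising at 13, Table placement at 15, Floral arrangement at 24, Lighting stringing at 5, Sound setup at 7, Catering load-in at 33. The latest is hour 33.

33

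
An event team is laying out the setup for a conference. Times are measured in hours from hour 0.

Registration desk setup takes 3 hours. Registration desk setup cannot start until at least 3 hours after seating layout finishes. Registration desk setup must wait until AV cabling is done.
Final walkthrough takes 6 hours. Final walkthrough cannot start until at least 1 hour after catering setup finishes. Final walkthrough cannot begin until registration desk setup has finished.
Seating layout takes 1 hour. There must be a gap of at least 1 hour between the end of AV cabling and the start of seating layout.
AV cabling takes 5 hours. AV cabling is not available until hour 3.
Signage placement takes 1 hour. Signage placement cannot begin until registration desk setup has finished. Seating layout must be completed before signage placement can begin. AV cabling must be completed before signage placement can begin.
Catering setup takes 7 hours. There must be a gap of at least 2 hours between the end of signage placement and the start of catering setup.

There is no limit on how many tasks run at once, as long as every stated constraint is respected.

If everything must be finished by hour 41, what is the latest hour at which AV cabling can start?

Final walkthrough has no dependents, so it just needs to finish by hour 41. Starting by 41 − 6 = hour 35 achieves that.
Since final walkthrough (must start by hour 35, minus 1-hour gap → hour 34) depends on it, catering setup must finish by hour 34. Backing off its 7-hour duration gives a latest start of hour 27.
Signage placement feeds into catering setup (must start by hour 27, minus 2-hour gap → hour 25); so signage placement must finish by hour 25 and therefore start by hour 24.
Registration desk setup has several dependents: signage placement (must start by hour 24); final walkthrough (must start by hour 35). The earliest of those limits is hour 24, so registration desk setup must start by 24 − 3 = hour 21.
Seating layout must finish in time for registration desk setup (must start by hour 21, minus 3-hour gap → hour 18); signage placement (must start by hour 24). The tightest is hour 18, so seating layout must start by 18 − 1 = hour 17.
AV cabling has several dependents: seating layout (must start by hour 17, minus 1-hour gap → hour 16); registration desk setup (must start by hour 21); signage placement (must start by hour 24). The earliest of those limits is hour 16, so AV cabling must start by 16 − 5 = hour 11.

11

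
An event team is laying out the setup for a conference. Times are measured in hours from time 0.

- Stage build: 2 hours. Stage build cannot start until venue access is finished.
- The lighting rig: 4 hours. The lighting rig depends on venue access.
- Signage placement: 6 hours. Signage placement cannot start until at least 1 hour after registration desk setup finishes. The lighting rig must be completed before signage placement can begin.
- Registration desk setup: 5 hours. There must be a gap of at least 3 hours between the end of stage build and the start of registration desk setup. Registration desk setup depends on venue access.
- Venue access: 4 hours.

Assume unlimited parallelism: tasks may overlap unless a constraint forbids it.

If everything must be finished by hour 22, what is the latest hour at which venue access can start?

1

To finish by hour 22, signage placement (duration 6) must start no later than hour 16.
Registration desk setup has to be done before signage placement (must start by hour 16, minus 1-hour gap → hour 15). That means finishing by hour 15, i.e. starting by 15 − 5 = hour 10.
Since registration desk setup (must start by hour 10, minus 3-hour gap → hour 7) depends on it, stage build must finish by hour 7. Backing off its 2-hour duration gives a latest start of hour 5.
The lighting rig must finish before signage placement (must start by hour 16). With a 4-hour duration, the lighting rig must start by 16 − 4 = hour 12.
For venue access: stage build (must start by hour 5); the lighting rig (must start by hour 12); registration desk setup (must start by hour 10). The most restrictive is hour 5; with a 4-hour duration, venue access must start by hour 1.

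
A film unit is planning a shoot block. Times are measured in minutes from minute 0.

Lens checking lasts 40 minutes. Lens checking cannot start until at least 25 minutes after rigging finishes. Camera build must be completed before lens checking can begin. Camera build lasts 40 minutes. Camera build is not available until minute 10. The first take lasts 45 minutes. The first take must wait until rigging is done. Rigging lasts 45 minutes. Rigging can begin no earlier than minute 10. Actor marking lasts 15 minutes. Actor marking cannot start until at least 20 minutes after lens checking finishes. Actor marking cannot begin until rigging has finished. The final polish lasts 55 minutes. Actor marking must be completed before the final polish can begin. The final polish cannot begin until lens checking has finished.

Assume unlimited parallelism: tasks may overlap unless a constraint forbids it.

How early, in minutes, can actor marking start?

After its own release at minute 10, camera build can start at minute 10 and finishes at minute 50.
Rigging waits on its own release at minute 10, so it starts at minute 10 and finishes at 10 + 45 = minute 55.
Lens checking needs all of rigging (finishes minute 55, plus 25-minute gap → minute 80); camera build (finishes minute 50). That puts its earliest start at minute 80; it finishes at 80 + 40 = minute 120.
Actor marking waits on lens checking (finishes minute 120, plus 20-minute gap → minute 140); rigging (finishes minute 55). The latest of these is minute 140, which is the earliest actor marking can start.

140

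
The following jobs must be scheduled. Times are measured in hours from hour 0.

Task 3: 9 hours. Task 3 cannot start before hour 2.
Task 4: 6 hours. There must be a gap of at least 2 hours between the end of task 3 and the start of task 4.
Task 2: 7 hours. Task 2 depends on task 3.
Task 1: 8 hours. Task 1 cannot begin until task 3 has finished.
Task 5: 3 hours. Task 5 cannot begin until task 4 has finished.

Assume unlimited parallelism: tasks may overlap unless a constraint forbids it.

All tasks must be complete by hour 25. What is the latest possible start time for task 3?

Nothing follows task 1; the deadline of hour 25 is its only limit. It must start by 25 − 8 = hour 17.
Task 2 has no dependents, so it just needs to finish by hour 25. Starting by 25 − 7 = hour 18 achieves that.
Nothing follows task 5; the deadline of hour 25 is its only limit. It must start by 25 − 3 = hour 22.
Since task 5 (must start by hour 22) depends on it, task 4 must finish by hour 22. Backing off its 6-hour duration gives a latest start of hour 16.
For task 3: task 1 (must start by hour 17); task 2 (must start by hour 18); task 4 (must start by hour 16, minus 2-hour gap → hour 14). The most restrictive is hour 14; with a 9-hour duration, task 3 must start by hour 5.

5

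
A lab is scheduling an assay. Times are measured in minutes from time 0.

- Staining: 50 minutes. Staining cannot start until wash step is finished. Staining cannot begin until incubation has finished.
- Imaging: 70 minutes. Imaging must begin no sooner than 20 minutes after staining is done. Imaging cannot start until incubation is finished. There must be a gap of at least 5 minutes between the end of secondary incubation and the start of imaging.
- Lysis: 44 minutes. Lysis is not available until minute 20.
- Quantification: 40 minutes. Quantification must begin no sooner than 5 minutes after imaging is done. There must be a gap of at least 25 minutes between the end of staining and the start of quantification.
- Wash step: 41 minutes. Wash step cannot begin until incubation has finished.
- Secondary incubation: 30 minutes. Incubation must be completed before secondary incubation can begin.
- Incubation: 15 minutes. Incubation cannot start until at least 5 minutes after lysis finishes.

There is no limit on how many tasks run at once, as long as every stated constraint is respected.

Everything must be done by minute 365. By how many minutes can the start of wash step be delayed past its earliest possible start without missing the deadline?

55

After its own release at minute 20, lysis can start at minute 20 and finishes at minute 64.
After lysis (finishes minute 64, plus 5-minute gap → minute 69), incubation can start at minute 69 and finishes at minute 84.
After incubation (finishes minute 84), wash step can start at minute 84 and finishes at minute 125.

Working backward from the deadline:
Quantification has no dependents, so it just needs to finish by minute 365. Starting by 365 − 40 = minute 325 achieves that.
Imaging feeds into quantification (must start by minute 325, minus 5-minute gap → minute 320); so imaging must finish by minute 320 and therefore start by minute 250.
Staining must finish in time for imaging (must start by minute 250, minus 20-minute gap → minute 230); quantification (must start by minute 325, minus 25-minute gap → minute 300). The tightest is minute 230, so staining must start by 230 − 50 = minute 180.
Wash step feeds into staining (must start by minute 180); so wash step must finish by minute 180 and therefore start by minute 139.
So wash step can start as early as minute 84 and as late as minute 139, giving 139 − 84 = 55 minutes of slack.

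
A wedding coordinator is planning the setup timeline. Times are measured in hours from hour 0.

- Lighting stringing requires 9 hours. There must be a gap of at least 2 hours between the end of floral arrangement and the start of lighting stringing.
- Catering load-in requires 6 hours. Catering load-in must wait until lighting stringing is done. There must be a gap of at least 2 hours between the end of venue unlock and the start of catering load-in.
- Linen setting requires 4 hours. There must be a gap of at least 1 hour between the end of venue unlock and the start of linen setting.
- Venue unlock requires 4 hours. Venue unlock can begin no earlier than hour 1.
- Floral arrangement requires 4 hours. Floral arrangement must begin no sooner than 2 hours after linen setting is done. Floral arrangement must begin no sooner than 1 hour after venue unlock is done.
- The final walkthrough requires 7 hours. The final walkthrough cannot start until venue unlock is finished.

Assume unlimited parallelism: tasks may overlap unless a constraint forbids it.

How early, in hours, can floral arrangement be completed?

Venue unlock cannot begin until its own release at hour 1. It runs from hour 1 to 1 + 4 = hour 5.
After venue unlock (finishes hour 5, plus 1-hour gap → hour 6), linen setting can start at hour 6 and finishes at hour 10.
Floral arrangement cannot start until linen setting (finishes hour 10, plus 2-hour gap → hour 12); venue unlock (finishes hour 5, plus 1-hour gap → hour 6). The controlling bound is hour 12, so floral arrangement finishes at 12 + 4 = hour 16.

16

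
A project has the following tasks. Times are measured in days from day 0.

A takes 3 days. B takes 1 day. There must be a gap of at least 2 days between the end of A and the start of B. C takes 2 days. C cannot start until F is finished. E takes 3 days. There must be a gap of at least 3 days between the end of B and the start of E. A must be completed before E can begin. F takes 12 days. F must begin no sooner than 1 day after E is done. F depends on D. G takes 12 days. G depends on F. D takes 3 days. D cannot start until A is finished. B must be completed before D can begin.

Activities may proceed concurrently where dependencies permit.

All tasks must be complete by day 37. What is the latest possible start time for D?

10

C has no dependents, so it just needs to finish by day 37. Starting by 37 − 2 = day 35 achieves that.
To finish by day 37, G (duration 12) must start no later than day 25.
F has several dependents: C (must start by day 35); G (must start by day 25). The earliest of those limits is day 25, so F must start by 25 − 12 = day 13.
Since F (must start by day 13) depends on it, D must finish by day 13. Backing off its 3-day duration gives a latest start of day 10.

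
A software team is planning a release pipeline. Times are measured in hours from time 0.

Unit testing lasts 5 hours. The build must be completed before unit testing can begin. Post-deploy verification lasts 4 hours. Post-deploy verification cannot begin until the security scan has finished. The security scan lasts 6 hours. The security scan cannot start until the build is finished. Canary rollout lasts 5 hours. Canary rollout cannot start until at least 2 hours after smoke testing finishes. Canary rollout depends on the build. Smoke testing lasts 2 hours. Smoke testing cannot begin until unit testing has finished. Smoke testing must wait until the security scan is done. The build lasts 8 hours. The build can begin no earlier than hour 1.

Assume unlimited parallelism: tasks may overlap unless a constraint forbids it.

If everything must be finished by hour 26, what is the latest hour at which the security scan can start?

11

Canary rollout has no dependents, so it just needs to finish by hour 26. Starting by 26 − 5 = hour 21 achieves that.
Smoke testing must finish before canary rollout (must start by hour 21, minus 2-hour gap → hour 19). With a 2-hour duration, smoke testing must start by 19 − 2 = hour 17.
To finish by hour 26, post-deploy verification (duration 4) must start no later than hour 22.
The security scan must finish in time for smoke testing (must start by hour 17); post-deploy verification (must start by hour 22). The tightest is hour 17, so the security scan must start by 17 − 6 = hour 11.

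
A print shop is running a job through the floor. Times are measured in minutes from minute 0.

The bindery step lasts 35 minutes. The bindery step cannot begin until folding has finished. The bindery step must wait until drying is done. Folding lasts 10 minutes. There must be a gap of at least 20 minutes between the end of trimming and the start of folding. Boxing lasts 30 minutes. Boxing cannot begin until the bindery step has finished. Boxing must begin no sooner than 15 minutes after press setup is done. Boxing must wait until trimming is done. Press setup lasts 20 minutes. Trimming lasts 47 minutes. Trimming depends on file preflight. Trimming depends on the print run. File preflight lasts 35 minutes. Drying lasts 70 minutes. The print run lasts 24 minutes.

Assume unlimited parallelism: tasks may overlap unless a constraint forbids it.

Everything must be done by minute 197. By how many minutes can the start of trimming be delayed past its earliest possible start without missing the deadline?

20

The print run can start immediately at minute 0; it finishes at minute 24.
Nothing blocks file preflight, so it runs from minute 0 to minute 35.
For trimming: file preflight (finishes minute 35); the print run (finishes minute 24). Taking the maximum gives a start of minute 35, and it finishes at 35 + 47 = minute 82.

Working backward from the deadline:
Boxing must finish by minute 197; it takes 30 minutes, so it must start by 197 − 30 = minute 167.
Since boxing (must start by minute 167) depends on it, the bindery step must finish by minute 167. Backing off its 35-minute duration gives a latest start of minute 132.
Folding has to be done before the bindery step (must start by minute 132). That means finishing by minute 132, i.e. starting by 132 − 10 = minute 122.
Trimming feeds folding (must start by minute 122, minus 20-minute gap → minute 102); boxing (must start by minute 167). Taking the minimum, trimming must finish by minute 102 and start by 102 − 47 = minute 55.
So trimming can start as early as minute 35 and as late as minute 55, giving 55 − 35 = 20 minutes of slack.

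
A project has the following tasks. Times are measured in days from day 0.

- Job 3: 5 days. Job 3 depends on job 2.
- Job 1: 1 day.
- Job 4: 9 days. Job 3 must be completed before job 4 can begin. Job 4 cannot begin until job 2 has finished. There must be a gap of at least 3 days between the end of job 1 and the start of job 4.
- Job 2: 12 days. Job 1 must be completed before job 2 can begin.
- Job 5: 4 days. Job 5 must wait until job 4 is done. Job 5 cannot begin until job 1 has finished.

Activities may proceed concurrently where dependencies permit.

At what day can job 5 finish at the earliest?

31

Nothing blocks job 1, so it runs from day 0 to day 1.
Job 2 waits on job 1 (finishes day 1), so it starts at day 1 and finishes at 1 + 12 = day 13.
Job 3 cannot begin until job 2 (finishes day 13). It runs from day 13 to 13 + 5 = day 18.
For job 4: job 3 (finishes day 18); job 2 (finishes day 13); job 1 (finishes day 1, plus 3-day gap → day 4). Taking the maximum gives a start of day 18, and it finishes at 18 + 9 = day 27.
Job 5 has to wait for job 4 (finishes day 27); job 1 (finishes day 1). The latest of these is day 27, so job 5 runs day 27 to 27 + 4 = day 31.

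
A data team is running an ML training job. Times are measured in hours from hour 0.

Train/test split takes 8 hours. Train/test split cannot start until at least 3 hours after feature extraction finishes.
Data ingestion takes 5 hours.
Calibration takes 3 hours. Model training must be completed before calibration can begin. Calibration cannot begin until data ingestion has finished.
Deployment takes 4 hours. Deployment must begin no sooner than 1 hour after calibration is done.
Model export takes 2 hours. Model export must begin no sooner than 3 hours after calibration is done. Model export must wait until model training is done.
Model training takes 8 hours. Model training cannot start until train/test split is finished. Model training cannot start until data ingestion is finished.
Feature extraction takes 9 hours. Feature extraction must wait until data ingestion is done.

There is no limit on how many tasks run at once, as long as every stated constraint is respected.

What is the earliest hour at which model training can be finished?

Data ingestion has no prerequisites, so it starts at hour 0 and finishes at hour 5.
Feature extraction waits on data ingestion (finishes hour 5), so it starts at hour 5 and finishes at 5 + 9 = hour 14.
Train/test split cannot begin until feature extraction (finishes hour 14, plus 3-hour gap → hour 17). It runs from hour 17 to 17 + 8 = hour 25.
Model training has to wait for train/test split (finishes hour 25); data ingestion (finishes hour 5). The latest of these is hour 25, so model training runs hour 25 to 25 + 8 = hour 33.

33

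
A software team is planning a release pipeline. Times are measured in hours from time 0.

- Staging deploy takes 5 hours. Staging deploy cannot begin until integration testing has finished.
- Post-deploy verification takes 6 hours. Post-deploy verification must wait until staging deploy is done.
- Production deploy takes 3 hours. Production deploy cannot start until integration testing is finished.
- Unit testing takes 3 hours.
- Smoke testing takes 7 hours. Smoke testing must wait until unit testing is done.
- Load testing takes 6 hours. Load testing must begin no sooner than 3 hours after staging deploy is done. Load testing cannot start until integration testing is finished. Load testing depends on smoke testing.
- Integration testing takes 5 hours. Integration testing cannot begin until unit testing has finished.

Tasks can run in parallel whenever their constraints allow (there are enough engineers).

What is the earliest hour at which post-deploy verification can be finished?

19

Unit testing has no prerequisites, so it starts at hour 0 and finishes at hour 3.
Integration testing cannot begin until unit testing (finishes hour 3). It runs from hour 3 to 3 + 5 = hour 8.
After integration testing (finishes hour 8), staging deploy can start at hour 8 and finishes at hour 13.
After staging deploy (finishes hour 13), post-deploy verification can start at hour 13 and finishes at hour 19.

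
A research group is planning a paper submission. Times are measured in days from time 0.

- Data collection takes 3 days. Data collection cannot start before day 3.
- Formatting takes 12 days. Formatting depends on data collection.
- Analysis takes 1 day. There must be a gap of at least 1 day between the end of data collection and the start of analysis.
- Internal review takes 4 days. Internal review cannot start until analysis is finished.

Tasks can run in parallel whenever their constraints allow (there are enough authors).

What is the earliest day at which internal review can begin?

Data collection cannot begin until its own release at day 3. It runs from day 3 to 3 + 3 = day 6.
Analysis cannot begin until data collection (finishes day 6, plus 1-day gap → day 7). It runs from day 7 to 7 + 1 = day 8.
Internal review waits on analysis (finishes day 8), so the earliest it can start is day 8.

8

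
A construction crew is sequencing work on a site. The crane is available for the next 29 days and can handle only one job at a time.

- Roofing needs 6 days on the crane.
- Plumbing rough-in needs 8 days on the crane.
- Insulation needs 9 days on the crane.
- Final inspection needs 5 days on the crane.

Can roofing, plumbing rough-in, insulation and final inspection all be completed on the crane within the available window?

Yes

Running back to back, the jobs need 6 + 8 + 9 + 5 = 28 days on the crane.
Since 28 ≤ 29, they fit within the window.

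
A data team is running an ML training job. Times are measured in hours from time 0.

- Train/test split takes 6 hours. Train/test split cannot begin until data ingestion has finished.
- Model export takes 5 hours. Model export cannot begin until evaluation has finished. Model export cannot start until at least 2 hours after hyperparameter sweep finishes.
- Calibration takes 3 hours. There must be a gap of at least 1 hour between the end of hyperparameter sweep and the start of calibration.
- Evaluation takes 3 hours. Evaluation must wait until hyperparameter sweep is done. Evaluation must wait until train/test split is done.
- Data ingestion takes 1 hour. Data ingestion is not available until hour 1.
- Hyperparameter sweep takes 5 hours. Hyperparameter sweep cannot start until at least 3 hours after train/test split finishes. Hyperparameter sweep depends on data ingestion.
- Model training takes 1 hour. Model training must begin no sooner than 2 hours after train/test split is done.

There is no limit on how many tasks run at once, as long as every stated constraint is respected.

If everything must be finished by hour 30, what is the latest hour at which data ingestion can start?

Nothing follows model export; the deadline of hour 30 is its only limit. It must start by 30 − 5 = hour 25.
Evaluation must finish before model export (must start by hour 25). With a 3-hour duration, evaluation must start by 25 − 3 = hour 22.
Nothing follows calibration; the deadline of hour 30 is its only limit. It must start by 30 − 3 = hour 27.
Hyperparameter sweep must finish in time for evaluation (must start by hour 22); calibration (must start by hour 27, minus 1-hour gap → hour 26); model export (must start by hour 25, minus 2-hour gap → hour 23). The tightest is hour 22, so hyperparameter sweep must start by 22 − 5 = hour 17.
Nothing follows model training; the deadline of hour 30 is its only limit. It must start by 30 − 1 = hour 29.
For train/test split: hyperparameter sweep (must start by hour 17, minus 3-hour gap → hour 14); model training (must start by hour 29, minus 2-hour gap → hour 27); evaluation (must start by hour 22). The most restrictive is hour 14; with a 6-hour duration, train/test split must start by hour 8.
Data ingestion has several dependents: train/test split (must start by hour 8); hyperparameter sweep (must start by hour 17). The earliest of those limits is hour 8, so data ingestion must start by 8 − 1 = hour 7.

7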